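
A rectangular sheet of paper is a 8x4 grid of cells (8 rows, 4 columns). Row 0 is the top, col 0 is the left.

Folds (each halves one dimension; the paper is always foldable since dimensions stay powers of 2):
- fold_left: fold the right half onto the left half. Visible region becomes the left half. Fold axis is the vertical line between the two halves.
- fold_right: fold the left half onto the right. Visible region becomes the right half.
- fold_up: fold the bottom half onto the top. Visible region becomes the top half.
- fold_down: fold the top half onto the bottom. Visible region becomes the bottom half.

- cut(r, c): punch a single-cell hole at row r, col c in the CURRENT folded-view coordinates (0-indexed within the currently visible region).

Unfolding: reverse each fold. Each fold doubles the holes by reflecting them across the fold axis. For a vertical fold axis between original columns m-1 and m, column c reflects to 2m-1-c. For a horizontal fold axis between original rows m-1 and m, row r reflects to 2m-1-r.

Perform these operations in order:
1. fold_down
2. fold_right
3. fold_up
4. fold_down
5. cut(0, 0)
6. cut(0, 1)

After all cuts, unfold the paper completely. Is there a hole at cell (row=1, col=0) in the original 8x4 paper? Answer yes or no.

Op 1 fold_down: fold axis h@4; visible region now rows[4,8) x cols[0,4) = 4x4
Op 2 fold_right: fold axis v@2; visible region now rows[4,8) x cols[2,4) = 4x2
Op 3 fold_up: fold axis h@6; visible region now rows[4,6) x cols[2,4) = 2x2
Op 4 fold_down: fold axis h@5; visible region now rows[5,6) x cols[2,4) = 1x2
Op 5 cut(0, 0): punch at orig (5,2); cuts so far [(5, 2)]; region rows[5,6) x cols[2,4) = 1x2
Op 6 cut(0, 1): punch at orig (5,3); cuts so far [(5, 2), (5, 3)]; region rows[5,6) x cols[2,4) = 1x2
Unfold 1 (reflect across h@5): 4 holes -> [(4, 2), (4, 3), (5, 2), (5, 3)]
Unfold 2 (reflect across h@6): 8 holes -> [(4, 2), (4, 3), (5, 2), (5, 3), (6, 2), (6, 3), (7, 2), (7, 3)]
Unfold 3 (reflect across v@2): 16 holes -> [(4, 0), (4, 1), (4, 2), (4, 3), (5, 0), (5, 1), (5, 2), (5, 3), (6, 0), (6, 1), (6, 2), (6, 3), (7, 0), (7, 1), (7, 2), (7, 3)]
Unfold 4 (reflect across h@4): 32 holes -> [(0, 0), (0, 1), (0, 2), (0, 3), (1, 0), (1, 1), (1, 2), (1, 3), (2, 0), (2, 1), (2, 2), (2, 3), (3, 0), (3, 1), (3, 2), (3, 3), (4, 0), (4, 1), (4, 2), (4, 3), (5, 0), (5, 1), (5, 2), (5, 3), (6, 0), (6, 1), (6, 2), (6, 3), (7, 0), (7, 1), (7, 2), (7, 3)]
Holes: [(0, 0), (0, 1), (0, 2), (0, 3), (1, 0), (1, 1), (1, 2), (1, 3), (2, 0), (2, 1), (2, 2), (2, 3), (3, 0), (3, 1), (3, 2), (3, 3), (4, 0), (4, 1), (4, 2), (4, 3), (5, 0), (5, 1), (5, 2), (5, 3), (6, 0), (6, 1), (6, 2), (6, 3), (7, 0), (7, 1), (7, 2), (7, 3)]

Answer: yes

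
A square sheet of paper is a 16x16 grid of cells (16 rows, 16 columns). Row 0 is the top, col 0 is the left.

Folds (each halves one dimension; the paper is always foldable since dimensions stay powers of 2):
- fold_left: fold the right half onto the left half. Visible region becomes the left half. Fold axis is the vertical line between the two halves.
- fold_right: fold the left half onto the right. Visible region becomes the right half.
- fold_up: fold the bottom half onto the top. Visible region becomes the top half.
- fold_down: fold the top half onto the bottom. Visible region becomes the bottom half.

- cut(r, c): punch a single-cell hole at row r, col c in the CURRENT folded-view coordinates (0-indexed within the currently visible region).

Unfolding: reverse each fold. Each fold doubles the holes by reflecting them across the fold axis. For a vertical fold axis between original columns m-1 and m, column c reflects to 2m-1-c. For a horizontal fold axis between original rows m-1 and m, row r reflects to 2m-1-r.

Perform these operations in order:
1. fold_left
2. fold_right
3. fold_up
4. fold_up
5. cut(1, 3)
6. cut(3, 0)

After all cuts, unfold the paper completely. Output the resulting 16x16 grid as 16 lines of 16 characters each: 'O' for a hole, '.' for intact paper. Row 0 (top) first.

Answer: ................
O......OO......O
................
...OO......OO...
...OO......OO...
................
O......OO......O
................
................
O......OO......O
................
...OO......OO...
...OO......OO...
................
O......OO......O
................

Derivation:
Op 1 fold_left: fold axis v@8; visible region now rows[0,16) x cols[0,8) = 16x8
Op 2 fold_right: fold axis v@4; visible region now rows[0,16) x cols[4,8) = 16x4
Op 3 fold_up: fold axis h@8; visible region now rows[0,8) x cols[4,8) = 8x4
Op 4 fold_up: fold axis h@4; visible region now rows[0,4) x cols[4,8) = 4x4
Op 5 cut(1, 3): punch at orig (1,7); cuts so far [(1, 7)]; region rows[0,4) x cols[4,8) = 4x4
Op 6 cut(3, 0): punch at orig (3,4); cuts so far [(1, 7), (3, 4)]; region rows[0,4) x cols[4,8) = 4x4
Unfold 1 (reflect across h@4): 4 holes -> [(1, 7), (3, 4), (4, 4), (6, 7)]
Unfold 2 (reflect across h@8): 8 holes -> [(1, 7), (3, 4), (4, 4), (6, 7), (9, 7), (11, 4), (12, 4), (14, 7)]
Unfold 3 (reflect across v@4): 16 holes -> [(1, 0), (1, 7), (3, 3), (3, 4), (4, 3), (4, 4), (6, 0), (6, 7), (9, 0), (9, 7), (11, 3), (11, 4), (12, 3), (12, 4), (14, 0), (14, 7)]
Unfold 4 (reflect across v@8): 32 holes -> [(1, 0), (1, 7), (1, 8), (1, 15), (3, 3), (3, 4), (3, 11), (3, 12), (4, 3), (4, 4), (4, 11), (4, 12), (6, 0), (6, 7), (6, 8), (6, 15), (9, 0), (9, 7), (9, 8), (9, 15), (11, 3), (11, 4), (11, 11), (11, 12), (12, 3), (12, 4), (12, 11), (12, 12), (14, 0), (14, 7), (14, 8), (14, 15)]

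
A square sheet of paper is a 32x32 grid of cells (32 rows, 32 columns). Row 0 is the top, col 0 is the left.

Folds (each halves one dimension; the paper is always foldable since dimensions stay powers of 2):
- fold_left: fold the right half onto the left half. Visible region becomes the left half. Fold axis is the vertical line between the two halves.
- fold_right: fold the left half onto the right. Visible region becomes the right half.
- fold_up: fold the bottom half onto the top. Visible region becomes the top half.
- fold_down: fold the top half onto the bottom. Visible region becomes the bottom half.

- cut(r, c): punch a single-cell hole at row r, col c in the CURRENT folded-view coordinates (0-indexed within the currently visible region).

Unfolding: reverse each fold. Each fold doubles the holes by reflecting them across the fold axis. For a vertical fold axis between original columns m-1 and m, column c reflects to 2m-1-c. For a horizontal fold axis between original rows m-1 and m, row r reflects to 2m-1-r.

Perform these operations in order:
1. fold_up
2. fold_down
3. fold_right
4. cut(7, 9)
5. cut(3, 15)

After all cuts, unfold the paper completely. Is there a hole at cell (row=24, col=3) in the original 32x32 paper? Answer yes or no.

Op 1 fold_up: fold axis h@16; visible region now rows[0,16) x cols[0,32) = 16x32
Op 2 fold_down: fold axis h@8; visible region now rows[8,16) x cols[0,32) = 8x32
Op 3 fold_right: fold axis v@16; visible region now rows[8,16) x cols[16,32) = 8x16
Op 4 cut(7, 9): punch at orig (15,25); cuts so far [(15, 25)]; region rows[8,16) x cols[16,32) = 8x16
Op 5 cut(3, 15): punch at orig (11,31); cuts so far [(11, 31), (15, 25)]; region rows[8,16) x cols[16,32) = 8x16
Unfold 1 (reflect across v@16): 4 holes -> [(11, 0), (11, 31), (15, 6), (15, 25)]
Unfold 2 (reflect across h@8): 8 holes -> [(0, 6), (0, 25), (4, 0), (4, 31), (11, 0), (11, 31), (15, 6), (15, 25)]
Unfold 3 (reflect across h@16): 16 holes -> [(0, 6), (0, 25), (4, 0), (4, 31), (11, 0), (11, 31), (15, 6), (15, 25), (16, 6), (16, 25), (20, 0), (20, 31), (27, 0), (27, 31), (31, 6), (31, 25)]
Holes: [(0, 6), (0, 25), (4, 0), (4, 31), (11, 0), (11, 31), (15, 6), (15, 25), (16, 6), (16, 25), (20, 0), (20, 31), (27, 0), (27, 31), (31, 6), (31, 25)]

Answer: no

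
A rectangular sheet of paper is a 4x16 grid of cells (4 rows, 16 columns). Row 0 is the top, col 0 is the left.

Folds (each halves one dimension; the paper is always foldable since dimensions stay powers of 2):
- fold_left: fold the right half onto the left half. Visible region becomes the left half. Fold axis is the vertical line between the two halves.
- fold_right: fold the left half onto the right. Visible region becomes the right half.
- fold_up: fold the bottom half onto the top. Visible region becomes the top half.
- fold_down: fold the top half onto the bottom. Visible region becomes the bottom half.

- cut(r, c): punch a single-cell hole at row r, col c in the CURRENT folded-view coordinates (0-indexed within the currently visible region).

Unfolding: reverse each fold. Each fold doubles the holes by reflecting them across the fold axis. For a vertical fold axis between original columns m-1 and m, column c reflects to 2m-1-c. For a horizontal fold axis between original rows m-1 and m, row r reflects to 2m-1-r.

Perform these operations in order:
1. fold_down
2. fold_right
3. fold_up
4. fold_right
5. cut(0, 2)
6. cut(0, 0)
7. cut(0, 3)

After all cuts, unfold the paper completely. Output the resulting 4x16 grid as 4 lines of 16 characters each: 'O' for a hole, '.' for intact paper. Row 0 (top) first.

Answer: OO.OO.OOOO.OO.OO
OO.OO.OOOO.OO.OO
OO.OO.OOOO.OO.OO
OO.OO.OOOO.OO.OO

Derivation:
Op 1 fold_down: fold axis h@2; visible region now rows[2,4) x cols[0,16) = 2x16
Op 2 fold_right: fold axis v@8; visible region now rows[2,4) x cols[8,16) = 2x8
Op 3 fold_up: fold axis h@3; visible region now rows[2,3) x cols[8,16) = 1x8
Op 4 fold_right: fold axis v@12; visible region now rows[2,3) x cols[12,16) = 1x4
Op 5 cut(0, 2): punch at orig (2,14); cuts so far [(2, 14)]; region rows[2,3) x cols[12,16) = 1x4
Op 6 cut(0, 0): punch at orig (2,12); cuts so far [(2, 12), (2, 14)]; region rows[2,3) x cols[12,16) = 1x4
Op 7 cut(0, 3): punch at orig (2,15); cuts so far [(2, 12), (2, 14), (2, 15)]; region rows[2,3) x cols[12,16) = 1x4
Unfold 1 (reflect across v@12): 6 holes -> [(2, 8), (2, 9), (2, 11), (2, 12), (2, 14), (2, 15)]
Unfold 2 (reflect across h@3): 12 holes -> [(2, 8), (2, 9), (2, 11), (2, 12), (2, 14), (2, 15), (3, 8), (3, 9), (3, 11), (3, 12), (3, 14), (3, 15)]
Unfold 3 (reflect across v@8): 24 holes -> [(2, 0), (2, 1), (2, 3), (2, 4), (2, 6), (2, 7), (2, 8), (2, 9), (2, 11), (2, 12), (2, 14), (2, 15), (3, 0), (3, 1), (3, 3), (3, 4), (3, 6), (3, 7), (3, 8), (3, 9), (3, 11), (3, 12), (3, 14), (3, 15)]
Unfold 4 (reflect across h@2): 48 holes -> [(0, 0), (0, 1), (0, 3), (0, 4), (0, 6), (0, 7), (0, 8), (0, 9), (0, 11), (0, 12), (0, 14), (0, 15), (1, 0), (1, 1), (1, 3), (1, 4), (1, 6), (1, 7), (1, 8), (1, 9), (1, 11), (1, 12), (1, 14), (1, 15), (2, 0), (2, 1), (2, 3), (2, 4), (2, 6), (2, 7), (2, 8), (2, 9), (2, 11), (2, 12), (2, 14), (2, 15), (3, 0), (3, 1), (3, 3), (3, 4), (3, 6), (3, 7), (3, 8), (3, 9), (3, 11), (3, 12), (3, 14), (3, 15)]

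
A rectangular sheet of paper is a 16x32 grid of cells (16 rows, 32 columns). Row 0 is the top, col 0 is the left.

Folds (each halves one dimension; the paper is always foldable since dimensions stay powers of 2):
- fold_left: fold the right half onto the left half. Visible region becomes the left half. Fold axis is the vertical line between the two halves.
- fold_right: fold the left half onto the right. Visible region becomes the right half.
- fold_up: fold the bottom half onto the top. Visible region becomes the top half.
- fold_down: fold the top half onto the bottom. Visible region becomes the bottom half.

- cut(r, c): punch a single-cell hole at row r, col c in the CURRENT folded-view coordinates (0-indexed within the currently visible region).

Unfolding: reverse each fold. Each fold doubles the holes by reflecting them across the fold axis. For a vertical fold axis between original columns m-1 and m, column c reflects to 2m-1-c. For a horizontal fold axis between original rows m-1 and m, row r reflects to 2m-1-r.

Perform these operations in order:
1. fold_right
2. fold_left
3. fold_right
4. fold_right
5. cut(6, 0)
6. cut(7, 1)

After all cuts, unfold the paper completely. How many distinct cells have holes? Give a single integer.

Answer: 32

Derivation:
Op 1 fold_right: fold axis v@16; visible region now rows[0,16) x cols[16,32) = 16x16
Op 2 fold_left: fold axis v@24; visible region now rows[0,16) x cols[16,24) = 16x8
Op 3 fold_right: fold axis v@20; visible region now rows[0,16) x cols[20,24) = 16x4
Op 4 fold_right: fold axis v@22; visible region now rows[0,16) x cols[22,24) = 16x2
Op 5 cut(6, 0): punch at orig (6,22); cuts so far [(6, 22)]; region rows[0,16) x cols[22,24) = 16x2
Op 6 cut(7, 1): punch at orig (7,23); cuts so far [(6, 22), (7, 23)]; region rows[0,16) x cols[22,24) = 16x2
Unfold 1 (reflect across v@22): 4 holes -> [(6, 21), (6, 22), (7, 20), (7, 23)]
Unfold 2 (reflect across v@20): 8 holes -> [(6, 17), (6, 18), (6, 21), (6, 22), (7, 16), (7, 19), (7, 20), (7, 23)]
Unfold 3 (reflect across v@24): 16 holes -> [(6, 17), (6, 18), (6, 21), (6, 22), (6, 25), (6, 26), (6, 29), (6, 30), (7, 16), (7, 19), (7, 20), (7, 23), (7, 24), (7, 27), (7, 28), (7, 31)]
Unfold 4 (reflect across v@16): 32 holes -> [(6, 1), (6, 2), (6, 5), (6, 6), (6, 9), (6, 10), (6, 13), (6, 14), (6, 17), (6, 18), (6, 21), (6, 22), (6, 25), (6, 26), (6, 29), (6, 30), (7, 0), (7, 3), (7, 4), (7, 7), (7, 8), (7, 11), (7, 12), (7, 15), (7, 16), (7, 19), (7, 20), (7, 23), (7, 24), (7, 27), (7, 28), (7, 31)]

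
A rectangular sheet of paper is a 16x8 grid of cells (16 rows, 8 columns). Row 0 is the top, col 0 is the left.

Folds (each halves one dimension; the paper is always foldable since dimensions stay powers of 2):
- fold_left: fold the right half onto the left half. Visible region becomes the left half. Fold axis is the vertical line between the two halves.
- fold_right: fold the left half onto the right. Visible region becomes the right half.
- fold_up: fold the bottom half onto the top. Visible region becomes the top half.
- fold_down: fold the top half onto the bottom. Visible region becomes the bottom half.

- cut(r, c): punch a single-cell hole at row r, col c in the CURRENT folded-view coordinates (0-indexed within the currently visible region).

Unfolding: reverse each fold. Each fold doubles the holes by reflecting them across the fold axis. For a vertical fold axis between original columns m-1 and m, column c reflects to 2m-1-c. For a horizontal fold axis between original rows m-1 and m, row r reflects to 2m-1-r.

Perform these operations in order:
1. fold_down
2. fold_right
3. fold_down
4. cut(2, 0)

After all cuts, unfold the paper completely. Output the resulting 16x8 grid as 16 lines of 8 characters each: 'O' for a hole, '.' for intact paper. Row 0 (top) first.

Answer: ........
...OO...
........
........
........
........
...OO...
........
........
...OO...
........
........
........
........
...OO...
........

Derivation:
Op 1 fold_down: fold axis h@8; visible region now rows[8,16) x cols[0,8) = 8x8
Op 2 fold_right: fold axis v@4; visible region now rows[8,16) x cols[4,8) = 8x4
Op 3 fold_down: fold axis h@12; visible region now rows[12,16) x cols[4,8) = 4x4
Op 4 cut(2, 0): punch at orig (14,4); cuts so far [(14, 4)]; region rows[12,16) x cols[4,8) = 4x4
Unfold 1 (reflect across h@12): 2 holes -> [(9, 4), (14, 4)]
Unfold 2 (reflect across v@4): 4 holes -> [(9, 3), (9, 4), (14, 3), (14, 4)]
Unfold 3 (reflect across h@8): 8 holes -> [(1, 3), (1, 4), (6, 3), (6, 4), (9, 3), (9, 4), (14, 3), (14, 4)]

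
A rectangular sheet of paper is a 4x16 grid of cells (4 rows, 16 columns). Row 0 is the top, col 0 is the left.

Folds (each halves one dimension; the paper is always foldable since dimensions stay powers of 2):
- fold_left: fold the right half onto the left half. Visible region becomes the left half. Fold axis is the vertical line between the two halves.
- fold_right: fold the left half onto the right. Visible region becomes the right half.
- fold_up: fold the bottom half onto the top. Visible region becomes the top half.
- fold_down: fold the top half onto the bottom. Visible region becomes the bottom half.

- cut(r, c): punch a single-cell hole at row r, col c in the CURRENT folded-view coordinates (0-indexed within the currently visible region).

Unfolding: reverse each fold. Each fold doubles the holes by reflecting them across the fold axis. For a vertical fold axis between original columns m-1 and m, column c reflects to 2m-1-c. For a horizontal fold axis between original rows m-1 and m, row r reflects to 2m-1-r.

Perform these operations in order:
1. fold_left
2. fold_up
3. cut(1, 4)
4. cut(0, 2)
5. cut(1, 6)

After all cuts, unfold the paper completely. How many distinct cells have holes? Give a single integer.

Answer: 12

Derivation:
Op 1 fold_left: fold axis v@8; visible region now rows[0,4) x cols[0,8) = 4x8
Op 2 fold_up: fold axis h@2; visible region now rows[0,2) x cols[0,8) = 2x8
Op 3 cut(1, 4): punch at orig (1,4); cuts so far [(1, 4)]; region rows[0,2) x cols[0,8) = 2x8
Op 4 cut(0, 2): punch at orig (0,2); cuts so far [(0, 2), (1, 4)]; region rows[0,2) x cols[0,8) = 2x8
Op 5 cut(1, 6): punch at orig (1,6); cuts so far [(0, 2), (1, 4), (1, 6)]; region rows[0,2) x cols[0,8) = 2x8
Unfold 1 (reflect across h@2): 6 holes -> [(0, 2), (1, 4), (1, 6), (2, 4), (2, 6), (3, 2)]
Unfold 2 (reflect across v@8): 12 holes -> [(0, 2), (0, 13), (1, 4), (1, 6), (1, 9), (1, 11), (2, 4), (2, 6), (2, 9), (2, 11), (3, 2), (3, 13)]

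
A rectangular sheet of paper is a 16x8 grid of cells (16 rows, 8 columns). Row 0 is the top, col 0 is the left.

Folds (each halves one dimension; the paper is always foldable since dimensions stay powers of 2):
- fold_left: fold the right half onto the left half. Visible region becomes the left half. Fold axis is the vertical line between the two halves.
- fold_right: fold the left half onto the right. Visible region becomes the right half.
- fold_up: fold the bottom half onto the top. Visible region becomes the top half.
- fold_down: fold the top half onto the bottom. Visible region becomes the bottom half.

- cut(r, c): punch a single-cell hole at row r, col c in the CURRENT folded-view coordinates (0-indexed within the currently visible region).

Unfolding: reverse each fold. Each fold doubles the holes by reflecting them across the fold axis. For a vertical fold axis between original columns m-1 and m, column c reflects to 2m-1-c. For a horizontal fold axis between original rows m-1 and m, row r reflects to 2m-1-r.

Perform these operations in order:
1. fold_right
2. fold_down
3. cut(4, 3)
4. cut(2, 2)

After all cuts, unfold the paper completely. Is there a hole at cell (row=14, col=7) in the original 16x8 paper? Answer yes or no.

Op 1 fold_right: fold axis v@4; visible region now rows[0,16) x cols[4,8) = 16x4
Op 2 fold_down: fold axis h@8; visible region now rows[8,16) x cols[4,8) = 8x4
Op 3 cut(4, 3): punch at orig (12,7); cuts so far [(12, 7)]; region rows[8,16) x cols[4,8) = 8x4
Op 4 cut(2, 2): punch at orig (10,6); cuts so far [(10, 6), (12, 7)]; region rows[8,16) x cols[4,8) = 8x4
Unfold 1 (reflect across h@8): 4 holes -> [(3, 7), (5, 6), (10, 6), (12, 7)]
Unfold 2 (reflect across v@4): 8 holes -> [(3, 0), (3, 7), (5, 1), (5, 6), (10, 1), (10, 6), (12, 0), (12, 7)]
Holes: [(3, 0), (3, 7), (5, 1), (5, 6), (10, 1), (10, 6), (12, 0), (12, 7)]

Answer: no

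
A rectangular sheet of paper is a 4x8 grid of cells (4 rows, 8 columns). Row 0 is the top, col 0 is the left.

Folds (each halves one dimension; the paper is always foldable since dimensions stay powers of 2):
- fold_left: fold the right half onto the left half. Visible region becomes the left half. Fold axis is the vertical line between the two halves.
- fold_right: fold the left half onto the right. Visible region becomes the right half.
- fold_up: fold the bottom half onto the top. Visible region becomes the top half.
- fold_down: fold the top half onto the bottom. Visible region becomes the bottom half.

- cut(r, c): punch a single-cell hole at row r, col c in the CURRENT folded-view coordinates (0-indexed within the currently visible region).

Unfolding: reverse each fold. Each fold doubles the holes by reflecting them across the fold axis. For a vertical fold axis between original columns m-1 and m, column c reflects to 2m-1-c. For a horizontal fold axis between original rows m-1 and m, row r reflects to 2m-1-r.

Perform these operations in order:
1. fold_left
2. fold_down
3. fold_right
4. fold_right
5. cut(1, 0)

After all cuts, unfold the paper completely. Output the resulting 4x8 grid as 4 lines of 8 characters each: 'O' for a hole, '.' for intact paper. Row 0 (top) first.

Op 1 fold_left: fold axis v@4; visible region now rows[0,4) x cols[0,4) = 4x4
Op 2 fold_down: fold axis h@2; visible region now rows[2,4) x cols[0,4) = 2x4
Op 3 fold_right: fold axis v@2; visible region now rows[2,4) x cols[2,4) = 2x2
Op 4 fold_right: fold axis v@3; visible region now rows[2,4) x cols[3,4) = 2x1
Op 5 cut(1, 0): punch at orig (3,3); cuts so far [(3, 3)]; region rows[2,4) x cols[3,4) = 2x1
Unfold 1 (reflect across v@3): 2 holes -> [(3, 2), (3, 3)]
Unfold 2 (reflect across v@2): 4 holes -> [(3, 0), (3, 1), (3, 2), (3, 3)]
Unfold 3 (reflect across h@2): 8 holes -> [(0, 0), (0, 1), (0, 2), (0, 3), (3, 0), (3, 1), (3, 2), (3, 3)]
Unfold 4 (reflect across v@4): 16 holes -> [(0, 0), (0, 1), (0, 2), (0, 3), (0, 4), (0, 5), (0, 6), (0, 7), (3, 0), (3, 1), (3, 2), (3, 3), (3, 4), (3, 5), (3, 6), (3, 7)]

Answer: OOOOOOOO
........
........
OOOOOOOO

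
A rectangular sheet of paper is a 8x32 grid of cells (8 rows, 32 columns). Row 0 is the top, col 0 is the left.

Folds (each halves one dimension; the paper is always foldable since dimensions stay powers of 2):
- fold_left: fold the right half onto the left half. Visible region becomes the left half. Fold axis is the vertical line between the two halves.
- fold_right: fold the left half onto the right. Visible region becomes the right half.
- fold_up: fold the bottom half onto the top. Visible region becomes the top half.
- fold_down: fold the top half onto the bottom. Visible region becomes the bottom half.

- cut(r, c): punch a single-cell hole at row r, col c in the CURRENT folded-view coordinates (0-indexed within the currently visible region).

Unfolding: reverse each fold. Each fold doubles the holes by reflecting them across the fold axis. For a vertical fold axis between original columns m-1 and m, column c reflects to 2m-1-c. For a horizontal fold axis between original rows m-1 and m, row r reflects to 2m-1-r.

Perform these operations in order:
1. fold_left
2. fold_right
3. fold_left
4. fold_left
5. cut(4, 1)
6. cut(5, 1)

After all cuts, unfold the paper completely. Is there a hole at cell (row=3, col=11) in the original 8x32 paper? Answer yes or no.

Answer: no

Derivation:
Op 1 fold_left: fold axis v@16; visible region now rows[0,8) x cols[0,16) = 8x16
Op 2 fold_right: fold axis v@8; visible region now rows[0,8) x cols[8,16) = 8x8
Op 3 fold_left: fold axis v@12; visible region now rows[0,8) x cols[8,12) = 8x4
Op 4 fold_left: fold axis v@10; visible region now rows[0,8) x cols[8,10) = 8x2
Op 5 cut(4, 1): punch at orig (4,9); cuts so far [(4, 9)]; region rows[0,8) x cols[8,10) = 8x2
Op 6 cut(5, 1): punch at orig (5,9); cuts so far [(4, 9), (5, 9)]; region rows[0,8) x cols[8,10) = 8x2
Unfold 1 (reflect across v@10): 4 holes -> [(4, 9), (4, 10), (5, 9), (5, 10)]
Unfold 2 (reflect across v@12): 8 holes -> [(4, 9), (4, 10), (4, 13), (4, 14), (5, 9), (5, 10), (5, 13), (5, 14)]
Unfold 3 (reflect across v@8): 16 holes -> [(4, 1), (4, 2), (4, 5), (4, 6), (4, 9), (4, 10), (4, 13), (4, 14), (5, 1), (5, 2), (5, 5), (5, 6), (5, 9), (5, 10), (5, 13), (5, 14)]
Unfold 4 (reflect across v@16): 32 holes -> [(4, 1), (4, 2), (4, 5), (4, 6), (4, 9), (4, 10), (4, 13), (4, 14), (4, 17), (4, 18), (4, 21), (4, 22), (4, 25), (4, 26), (4, 29), (4, 30), (5, 1), (5, 2), (5, 5), (5, 6), (5, 9), (5, 10), (5, 13), (5, 14), (5, 17), (5, 18), (5, 21), (5, 22), (5, 25), (5, 26), (5, 29), (5, 30)]
Holes: [(4, 1), (4, 2), (4, 5), (4, 6), (4, 9), (4, 10), (4, 13), (4, 14), (4, 17), (4, 18), (4, 21), (4, 22), (4, 25), (4, 26), (4, 29), (4, 30), (5, 1), (5, 2), (5, 5), (5, 6), (5, 9), (5, 10), (5, 13), (5, 14), (5, 17), (5, 18), (5, 21), (5, 22), (5, 25), (5, 26), (5, 29), (5, 30)]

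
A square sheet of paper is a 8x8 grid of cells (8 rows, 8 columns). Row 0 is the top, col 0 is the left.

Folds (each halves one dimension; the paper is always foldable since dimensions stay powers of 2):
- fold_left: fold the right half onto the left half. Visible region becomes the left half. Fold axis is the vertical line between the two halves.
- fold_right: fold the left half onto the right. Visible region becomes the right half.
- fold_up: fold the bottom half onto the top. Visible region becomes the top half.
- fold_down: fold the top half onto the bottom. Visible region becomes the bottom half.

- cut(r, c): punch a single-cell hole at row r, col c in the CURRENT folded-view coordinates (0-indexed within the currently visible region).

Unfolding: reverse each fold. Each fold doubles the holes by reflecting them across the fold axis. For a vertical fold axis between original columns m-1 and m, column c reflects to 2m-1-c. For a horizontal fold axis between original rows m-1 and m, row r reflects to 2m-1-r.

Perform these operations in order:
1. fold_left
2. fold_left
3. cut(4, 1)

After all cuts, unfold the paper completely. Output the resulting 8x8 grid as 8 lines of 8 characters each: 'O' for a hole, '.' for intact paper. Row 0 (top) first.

Answer: ........
........
........
........
.OO..OO.
........
........
........

Derivation:
Op 1 fold_left: fold axis v@4; visible region now rows[0,8) x cols[0,4) = 8x4
Op 2 fold_left: fold axis v@2; visible region now rows[0,8) x cols[0,2) = 8x2
Op 3 cut(4, 1): punch at orig (4,1); cuts so far [(4, 1)]; region rows[0,8) x cols[0,2) = 8x2
Unfold 1 (reflect across v@2): 2 holes -> [(4, 1), (4, 2)]
Unfold 2 (reflect across v@4): 4 holes -> [(4, 1), (4, 2), (4, 5), (4, 6)]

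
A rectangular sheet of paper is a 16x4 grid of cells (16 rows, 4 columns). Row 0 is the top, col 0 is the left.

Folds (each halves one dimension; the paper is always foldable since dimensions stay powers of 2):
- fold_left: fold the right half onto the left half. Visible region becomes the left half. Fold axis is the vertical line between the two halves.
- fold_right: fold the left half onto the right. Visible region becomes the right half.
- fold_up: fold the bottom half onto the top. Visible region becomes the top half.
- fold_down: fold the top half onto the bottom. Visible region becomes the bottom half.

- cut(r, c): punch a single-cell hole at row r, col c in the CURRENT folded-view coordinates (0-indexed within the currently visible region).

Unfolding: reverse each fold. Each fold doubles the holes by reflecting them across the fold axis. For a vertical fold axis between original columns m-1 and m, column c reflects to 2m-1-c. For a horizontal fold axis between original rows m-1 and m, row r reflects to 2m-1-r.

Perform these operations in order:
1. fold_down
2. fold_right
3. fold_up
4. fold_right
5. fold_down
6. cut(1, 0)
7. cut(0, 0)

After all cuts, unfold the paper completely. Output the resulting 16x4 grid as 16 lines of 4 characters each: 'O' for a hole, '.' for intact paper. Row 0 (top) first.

Answer: OOOO
OOOO
OOOO
OOOO
OOOO
OOOO
OOOO
OOOO
OOOO
OOOO
OOOO
OOOO
OOOO
OOOO
OOOO
OOOO

Derivation:
Op 1 fold_down: fold axis h@8; visible region now rows[8,16) x cols[0,4) = 8x4
Op 2 fold_right: fold axis v@2; visible region now rows[8,16) x cols[2,4) = 8x2
Op 3 fold_up: fold axis h@12; visible region now rows[8,12) x cols[2,4) = 4x2
Op 4 fold_right: fold axis v@3; visible region now rows[8,12) x cols[3,4) = 4x1
Op 5 fold_down: fold axis h@10; visible region now rows[10,12) x cols[3,4) = 2x1
Op 6 cut(1, 0): punch at orig (11,3); cuts so far [(11, 3)]; region rows[10,12) x cols[3,4) = 2x1
Op 7 cut(0, 0): punch at orig (10,3); cuts so far [(10, 3), (11, 3)]; region rows[10,12) x cols[3,4) = 2x1
Unfold 1 (reflect across h@10): 4 holes -> [(8, 3), (9, 3), (10, 3), (11, 3)]
Unfold 2 (reflect across v@3): 8 holes -> [(8, 2), (8, 3), (9, 2), (9, 3), (10, 2), (10, 3), (11, 2), (11, 3)]
Unfold 3 (reflect across h@12): 16 holes -> [(8, 2), (8, 3), (9, 2), (9, 3), (10, 2), (10, 3), (11, 2), (11, 3), (12, 2), (12, 3), (13, 2), (13, 3), (14, 2), (14, 3), (15, 2), (15, 3)]
Unfold 4 (reflect across v@2): 32 holes -> [(8, 0), (8, 1), (8, 2), (8, 3), (9, 0), (9, 1), (9, 2), (9, 3), (10, 0), (10, 1), (10, 2), (10, 3), (11, 0), (11, 1), (11, 2), (11, 3), (12, 0), (12, 1), (12, 2), (12, 3), (13, 0), (13, 1), (13, 2), (13, 3), (14, 0), (14, 1), (14, 2), (14, 3), (15, 0), (15, 1), (15, 2), (15, 3)]
Unfold 5 (reflect across h@8): 64 holes -> [(0, 0), (0, 1), (0, 2), (0, 3), (1, 0), (1, 1), (1, 2), (1, 3), (2, 0), (2, 1), (2, 2), (2, 3), (3, 0), (3, 1), (3, 2), (3, 3), (4, 0), (4, 1), (4, 2), (4, 3), (5, 0), (5, 1), (5, 2), (5, 3), (6, 0), (6, 1), (6, 2), (6, 3), (7, 0), (7, 1), (7, 2), (7, 3), (8, 0), (8, 1), (8, 2), (8, 3), (9, 0), (9, 1), (9, 2), (9, 3), (10, 0), (10, 1), (10, 2), (10, 3), (11, 0), (11, 1), (11, 2), (11, 3), (12, 0), (12, 1), (12, 2), (12, 3), (13, 0), (13, 1), (13, 2), (13, 3), (14, 0), (14, 1), (14, 2), (14, 3), (15, 0), (15, 1), (15, 2), (15, 3)]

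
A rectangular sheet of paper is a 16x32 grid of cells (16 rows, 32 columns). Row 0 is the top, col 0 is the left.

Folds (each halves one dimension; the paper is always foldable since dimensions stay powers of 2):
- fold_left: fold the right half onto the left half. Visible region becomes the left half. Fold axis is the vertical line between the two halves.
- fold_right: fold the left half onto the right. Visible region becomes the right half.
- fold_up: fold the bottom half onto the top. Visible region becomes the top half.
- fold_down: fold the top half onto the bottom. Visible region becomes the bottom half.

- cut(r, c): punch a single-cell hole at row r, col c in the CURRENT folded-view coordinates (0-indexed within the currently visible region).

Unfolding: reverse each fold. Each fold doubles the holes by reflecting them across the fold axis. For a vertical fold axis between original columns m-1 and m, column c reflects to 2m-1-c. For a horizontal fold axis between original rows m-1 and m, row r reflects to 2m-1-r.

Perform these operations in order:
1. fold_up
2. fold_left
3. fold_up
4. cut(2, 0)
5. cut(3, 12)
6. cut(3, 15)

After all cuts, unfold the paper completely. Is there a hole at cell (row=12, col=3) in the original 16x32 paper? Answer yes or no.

Answer: no

Derivation:
Op 1 fold_up: fold axis h@8; visible region now rows[0,8) x cols[0,32) = 8x32
Op 2 fold_left: fold axis v@16; visible region now rows[0,8) x cols[0,16) = 8x16
Op 3 fold_up: fold axis h@4; visible region now rows[0,4) x cols[0,16) = 4x16
Op 4 cut(2, 0): punch at orig (2,0); cuts so far [(2, 0)]; region rows[0,4) x cols[0,16) = 4x16
Op 5 cut(3, 12): punch at orig (3,12); cuts so far [(2, 0), (3, 12)]; region rows[0,4) x cols[0,16) = 4x16
Op 6 cut(3, 15): punch at orig (3,15); cuts so far [(2, 0), (3, 12), (3, 15)]; region rows[0,4) x cols[0,16) = 4x16
Unfold 1 (reflect across h@4): 6 holes -> [(2, 0), (3, 12), (3, 15), (4, 12), (4, 15), (5, 0)]
Unfold 2 (reflect across v@16): 12 holes -> [(2, 0), (2, 31), (3, 12), (3, 15), (3, 16), (3, 19), (4, 12), (4, 15), (4, 16), (4, 19), (5, 0), (5, 31)]
Unfold 3 (reflect across h@8): 24 holes -> [(2, 0), (2, 31), (3, 12), (3, 15), (3, 16), (3, 19), (4, 12), (4, 15), (4, 16), (4, 19), (5, 0), (5, 31), (10, 0), (10, 31), (11, 12), (11, 15), (11, 16), (11, 19), (12, 12), (12, 15), (12, 16), (12, 19), (13, 0), (13, 31)]
Holes: [(2, 0), (2, 31), (3, 12), (3, 15), (3, 16), (3, 19), (4, 12), (4, 15), (4, 16), (4, 19), (5, 0), (5, 31), (10, 0), (10, 31), (11, 12), (11, 15), (11, 16), (11, 19), (12, 12), (12, 15), (12, 16), (12, 19), (13, 0), (13, 31)]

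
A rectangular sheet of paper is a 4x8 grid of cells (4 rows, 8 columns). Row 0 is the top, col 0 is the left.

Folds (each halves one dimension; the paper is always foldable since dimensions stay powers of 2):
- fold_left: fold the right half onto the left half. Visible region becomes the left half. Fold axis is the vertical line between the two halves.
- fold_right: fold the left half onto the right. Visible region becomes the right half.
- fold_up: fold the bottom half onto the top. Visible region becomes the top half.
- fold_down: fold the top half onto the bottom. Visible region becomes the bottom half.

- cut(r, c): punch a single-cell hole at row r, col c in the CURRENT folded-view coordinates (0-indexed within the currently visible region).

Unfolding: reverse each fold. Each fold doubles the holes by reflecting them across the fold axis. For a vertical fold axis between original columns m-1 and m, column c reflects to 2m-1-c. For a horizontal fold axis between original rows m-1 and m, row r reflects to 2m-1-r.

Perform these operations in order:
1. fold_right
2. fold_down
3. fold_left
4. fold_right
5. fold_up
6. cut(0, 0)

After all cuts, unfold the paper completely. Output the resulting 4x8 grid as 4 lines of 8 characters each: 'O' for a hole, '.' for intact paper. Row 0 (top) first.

Answer: OOOOOOOO
OOOOOOOO
OOOOOOOO
OOOOOOOO

Derivation:
Op 1 fold_right: fold axis v@4; visible region now rows[0,4) x cols[4,8) = 4x4
Op 2 fold_down: fold axis h@2; visible region now rows[2,4) x cols[4,8) = 2x4
Op 3 fold_left: fold axis v@6; visible region now rows[2,4) x cols[4,6) = 2x2
Op 4 fold_right: fold axis v@5; visible region now rows[2,4) x cols[5,6) = 2x1
Op 5 fold_up: fold axis h@3; visible region now rows[2,3) x cols[5,6) = 1x1
Op 6 cut(0, 0): punch at orig (2,5); cuts so far [(2, 5)]; region rows[2,3) x cols[5,6) = 1x1
Unfold 1 (reflect across h@3): 2 holes -> [(2, 5), (3, 5)]
Unfold 2 (reflect across v@5): 4 holes -> [(2, 4), (2, 5), (3, 4), (3, 5)]
Unfold 3 (reflect across v@6): 8 holes -> [(2, 4), (2, 5), (2, 6), (2, 7), (3, 4), (3, 5), (3, 6), (3, 7)]
Unfold 4 (reflect across h@2): 16 holes -> [(0, 4), (0, 5), (0, 6), (0, 7), (1, 4), (1, 5), (1, 6), (1, 7), (2, 4), (2, 5), (2, 6), (2, 7), (3, 4), (3, 5), (3, 6), (3, 7)]
Unfold 5 (reflect across v@4): 32 holes -> [(0, 0), (0, 1), (0, 2), (0, 3), (0, 4), (0, 5), (0, 6), (0, 7), (1, 0), (1, 1), (1, 2), (1, 3), (1, 4), (1, 5), (1, 6), (1, 7), (2, 0), (2, 1), (2, 2), (2, 3), (2, 4), (2, 5), (2, 6), (2, 7), (3, 0), (3, 1), (3, 2), (3, 3), (3, 4), (3, 5), (3, 6), (3, 7)]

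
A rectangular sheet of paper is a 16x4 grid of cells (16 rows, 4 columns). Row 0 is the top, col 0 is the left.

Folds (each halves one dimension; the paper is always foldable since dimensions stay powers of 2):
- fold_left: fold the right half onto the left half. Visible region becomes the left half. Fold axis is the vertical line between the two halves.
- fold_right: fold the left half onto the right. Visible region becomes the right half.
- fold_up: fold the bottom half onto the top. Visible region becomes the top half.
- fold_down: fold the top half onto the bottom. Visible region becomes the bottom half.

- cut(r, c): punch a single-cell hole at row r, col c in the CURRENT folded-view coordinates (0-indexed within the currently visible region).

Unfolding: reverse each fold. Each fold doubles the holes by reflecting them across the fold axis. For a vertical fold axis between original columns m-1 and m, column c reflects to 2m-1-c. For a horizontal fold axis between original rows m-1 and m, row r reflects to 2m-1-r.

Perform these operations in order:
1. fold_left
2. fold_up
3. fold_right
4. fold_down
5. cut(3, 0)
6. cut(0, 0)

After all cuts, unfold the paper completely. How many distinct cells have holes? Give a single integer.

Answer: 32

Derivation:
Op 1 fold_left: fold axis v@2; visible region now rows[0,16) x cols[0,2) = 16x2
Op 2 fold_up: fold axis h@8; visible region now rows[0,8) x cols[0,2) = 8x2
Op 3 fold_right: fold axis v@1; visible region now rows[0,8) x cols[1,2) = 8x1
Op 4 fold_down: fold axis h@4; visible region now rows[4,8) x cols[1,2) = 4x1
Op 5 cut(3, 0): punch at orig (7,1); cuts so far [(7, 1)]; region rows[4,8) x cols[1,2) = 4x1
Op 6 cut(0, 0): punch at orig (4,1); cuts so far [(4, 1), (7, 1)]; region rows[4,8) x cols[1,2) = 4x1
Unfold 1 (reflect across h@4): 4 holes -> [(0, 1), (3, 1), (4, 1), (7, 1)]
Unfold 2 (reflect across v@1): 8 holes -> [(0, 0), (0, 1), (3, 0), (3, 1), (4, 0), (4, 1), (7, 0), (7, 1)]
Unfold 3 (reflect across h@8): 16 holes -> [(0, 0), (0, 1), (3, 0), (3, 1), (4, 0), (4, 1), (7, 0), (7, 1), (8, 0), (8, 1), (11, 0), (11, 1), (12, 0), (12, 1), (15, 0), (15, 1)]
Unfold 4 (reflect across v@2): 32 holes -> [(0, 0), (0, 1), (0, 2), (0, 3), (3, 0), (3, 1), (3, 2), (3, 3), (4, 0), (4, 1), (4, 2), (4, 3), (7, 0), (7, 1), (7, 2), (7, 3), (8, 0), (8, 1), (8, 2), (8, 3), (11, 0), (11, 1), (11, 2), (11, 3), (12, 0), (12, 1), (12, 2), (12, 3), (15, 0), (15, 1), (15, 2), (15, 3)]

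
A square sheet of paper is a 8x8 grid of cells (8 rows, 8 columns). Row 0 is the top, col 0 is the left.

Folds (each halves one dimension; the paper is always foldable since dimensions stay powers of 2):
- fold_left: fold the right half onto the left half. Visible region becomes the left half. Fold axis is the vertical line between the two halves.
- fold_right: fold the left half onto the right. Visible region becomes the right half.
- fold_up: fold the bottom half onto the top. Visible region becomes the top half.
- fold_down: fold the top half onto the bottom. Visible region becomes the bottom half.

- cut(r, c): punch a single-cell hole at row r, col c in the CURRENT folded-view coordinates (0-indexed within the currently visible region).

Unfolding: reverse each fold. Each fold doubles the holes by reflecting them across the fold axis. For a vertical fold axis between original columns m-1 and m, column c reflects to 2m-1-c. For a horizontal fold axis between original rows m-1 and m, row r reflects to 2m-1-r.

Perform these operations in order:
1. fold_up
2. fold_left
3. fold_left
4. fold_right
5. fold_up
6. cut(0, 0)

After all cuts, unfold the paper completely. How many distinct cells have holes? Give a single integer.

Answer: 32

Derivation:
Op 1 fold_up: fold axis h@4; visible region now rows[0,4) x cols[0,8) = 4x8
Op 2 fold_left: fold axis v@4; visible region now rows[0,4) x cols[0,4) = 4x4
Op 3 fold_left: fold axis v@2; visible region now rows[0,4) x cols[0,2) = 4x2
Op 4 fold_right: fold axis v@1; visible region now rows[0,4) x cols[1,2) = 4x1
Op 5 fold_up: fold axis h@2; visible region now rows[0,2) x cols[1,2) = 2x1
Op 6 cut(0, 0): punch at orig (0,1); cuts so far [(0, 1)]; region rows[0,2) x cols[1,2) = 2x1
Unfold 1 (reflect across h@2): 2 holes -> [(0, 1), (3, 1)]
Unfold 2 (reflect across v@1): 4 holes -> [(0, 0), (0, 1), (3, 0), (3, 1)]
Unfold 3 (reflect across v@2): 8 holes -> [(0, 0), (0, 1), (0, 2), (0, 3), (3, 0), (3, 1), (3, 2), (3, 3)]
Unfold 4 (reflect across v@4): 16 holes -> [(0, 0), (0, 1), (0, 2), (0, 3), (0, 4), (0, 5), (0, 6), (0, 7), (3, 0), (3, 1), (3, 2), (3, 3), (3, 4), (3, 5), (3, 6), (3, 7)]
Unfold 5 (reflect across h@4): 32 holes -> [(0, 0), (0, 1), (0, 2), (0, 3), (0, 4), (0, 5), (0, 6), (0, 7), (3, 0), (3, 1), (3, 2), (3, 3), (3, 4), (3, 5), (3, 6), (3, 7), (4, 0), (4, 1), (4, 2), (4, 3), (4, 4), (4, 5), (4, 6), (4, 7), (7, 0), (7, 1), (7, 2), (7, 3), (7, 4), (7, 5), (7, 6), (7, 7)]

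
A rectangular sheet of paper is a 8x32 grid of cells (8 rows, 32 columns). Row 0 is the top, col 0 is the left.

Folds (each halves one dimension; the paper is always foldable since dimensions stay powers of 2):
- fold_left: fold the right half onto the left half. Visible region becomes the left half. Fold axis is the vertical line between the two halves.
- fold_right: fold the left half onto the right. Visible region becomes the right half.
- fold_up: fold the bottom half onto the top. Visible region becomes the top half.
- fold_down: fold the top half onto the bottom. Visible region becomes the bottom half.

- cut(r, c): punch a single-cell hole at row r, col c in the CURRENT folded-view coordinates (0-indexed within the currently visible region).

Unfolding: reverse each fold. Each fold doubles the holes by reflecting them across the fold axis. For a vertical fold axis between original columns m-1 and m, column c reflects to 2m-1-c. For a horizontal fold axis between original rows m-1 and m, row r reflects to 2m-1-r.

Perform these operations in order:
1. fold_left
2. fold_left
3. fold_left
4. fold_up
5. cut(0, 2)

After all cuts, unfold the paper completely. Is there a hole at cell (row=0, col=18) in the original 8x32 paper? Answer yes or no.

Answer: yes

Derivation:
Op 1 fold_left: fold axis v@16; visible region now rows[0,8) x cols[0,16) = 8x16
Op 2 fold_left: fold axis v@8; visible region now rows[0,8) x cols[0,8) = 8x8
Op 3 fold_left: fold axis v@4; visible region now rows[0,8) x cols[0,4) = 8x4
Op 4 fold_up: fold axis h@4; visible region now rows[0,4) x cols[0,4) = 4x4
Op 5 cut(0, 2): punch at orig (0,2); cuts so far [(0, 2)]; region rows[0,4) x cols[0,4) = 4x4
Unfold 1 (reflect across h@4): 2 holes -> [(0, 2), (7, 2)]
Unfold 2 (reflect across v@4): 4 holes -> [(0, 2), (0, 5), (7, 2), (7, 5)]
Unfold 3 (reflect across v@8): 8 holes -> [(0, 2), (0, 5), (0, 10), (0, 13), (7, 2), (7, 5), (7, 10), (7, 13)]
Unfold 4 (reflect across v@16): 16 holes -> [(0, 2), (0, 5), (0, 10), (0, 13), (0, 18), (0, 21), (0, 26), (0, 29), (7, 2), (7, 5), (7, 10), (7, 13), (7, 18), (7, 21), (7, 26), (7, 29)]
Holes: [(0, 2), (0, 5), (0, 10), (0, 13), (0, 18), (0, 21), (0, 26), (0, 29), (7, 2), (7, 5), (7, 10), (7, 13), (7, 18), (7, 21), (7, 26), (7, 29)]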